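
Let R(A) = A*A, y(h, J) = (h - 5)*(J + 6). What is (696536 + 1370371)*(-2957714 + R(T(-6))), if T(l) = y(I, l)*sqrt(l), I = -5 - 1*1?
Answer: -6113319770598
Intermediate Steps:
I = -6 (I = -5 - 1 = -6)
y(h, J) = (-5 + h)*(6 + J)
T(l) = sqrt(l)*(-66 - 11*l) (T(l) = (-30 - 5*l + 6*(-6) + l*(-6))*sqrt(l) = (-30 - 5*l - 36 - 6*l)*sqrt(l) = (-66 - 11*l)*sqrt(l) = sqrt(l)*(-66 - 11*l))
R(A) = A**2
(696536 + 1370371)*(-2957714 + R(T(-6))) = (696536 + 1370371)*(-2957714 + (11*sqrt(-6)*(-6 - 1*(-6)))**2) = 2066907*(-2957714 + (11*(I*sqrt(6))*(-6 + 6))**2) = 2066907*(-2957714 + (11*(I*sqrt(6))*0)**2) = 2066907*(-2957714 + 0**2) = 2066907*(-2957714 + 0) = 2066907*(-2957714) = -6113319770598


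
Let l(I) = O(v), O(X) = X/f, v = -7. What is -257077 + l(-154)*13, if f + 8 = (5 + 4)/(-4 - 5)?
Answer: -2313602/9 ≈ -2.5707e+5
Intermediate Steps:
f = -9 (f = -8 + (5 + 4)/(-4 - 5) = -8 + 9/(-9) = -8 + 9*(-⅑) = -8 - 1 = -9)
O(X) = -X/9 (O(X) = X/(-9) = X*(-⅑) = -X/9)
l(I) = 7/9 (l(I) = -⅑*(-7) = 7/9)
-257077 + l(-154)*13 = -257077 + (7/9)*13 = -257077 + 91/9 = -2313602/9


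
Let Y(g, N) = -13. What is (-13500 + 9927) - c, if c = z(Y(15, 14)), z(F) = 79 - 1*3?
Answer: -3649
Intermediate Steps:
z(F) = 76 (z(F) = 79 - 3 = 76)
c = 76
(-13500 + 9927) - c = (-13500 + 9927) - 1*76 = -3573 - 76 = -3649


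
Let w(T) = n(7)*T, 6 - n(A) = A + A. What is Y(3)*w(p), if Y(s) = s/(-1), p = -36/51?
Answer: -288/17 ≈ -16.941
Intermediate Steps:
p = -12/17 (p = -36*1/51 = -12/17 ≈ -0.70588)
n(A) = 6 - 2*A (n(A) = 6 - (A + A) = 6 - 2*A)
w(T) = -8*T (w(T) = (6 - 2*7)*T = (6 - 14)*T = -8*T)
Y(s) = -s (Y(s) = s*(-1) = -s)
Y(3)*w(p) = (-1*3)*(-8*(-12/17)) = -3*96/17 = -288/17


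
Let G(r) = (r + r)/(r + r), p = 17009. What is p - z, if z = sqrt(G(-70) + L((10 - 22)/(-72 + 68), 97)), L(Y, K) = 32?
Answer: 17009 - sqrt(33) ≈ 17003.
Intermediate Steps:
G(r) = 1 (G(r) = (2*r)/((2*r)) = (2*r)*(1/(2*r)) = 1)
z = sqrt(33) (z = sqrt(1 + 32) = sqrt(33) ≈ 5.7446)
p - z = 17009 - sqrt(33)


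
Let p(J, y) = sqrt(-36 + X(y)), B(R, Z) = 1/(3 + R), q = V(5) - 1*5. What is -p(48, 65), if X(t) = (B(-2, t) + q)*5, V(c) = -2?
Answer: -I*sqrt(66) ≈ -8.124*I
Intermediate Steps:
q = -7 (q = -2 - 1*5 = -2 - 5 = -7)
X(t) = -30 (X(t) = (1/(3 - 2) - 7)*5 = (1/1 - 7)*5 = (1 - 7)*5 = -6*5 = -30)
p(J, y) = I*sqrt(66) (p(J, y) = sqrt(-36 - 30) = sqrt(-66) = I*sqrt(66))
-p(48, 65) = -I*sqrt(66)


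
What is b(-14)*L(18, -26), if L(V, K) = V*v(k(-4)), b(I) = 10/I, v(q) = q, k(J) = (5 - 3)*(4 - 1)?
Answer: -540/7 ≈ -77.143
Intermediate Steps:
k(J) = 6 (k(J) = 2*3 = 6)
L(V, K) = 6*V (L(V, K) = V*6 = 6*V)
b(-14)*L(18, -26) = (10/(-14))*(6*18) = (10*(-1/14))*108 = -5/7*108 = -540/7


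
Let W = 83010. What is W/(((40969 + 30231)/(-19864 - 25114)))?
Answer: -186681189/3560 ≈ -52439.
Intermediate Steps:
W/(((40969 + 30231)/(-19864 - 25114))) = 83010/(((40969 + 30231)/(-19864 - 25114))) = 83010/((71200/(-44978))) = 83010/((71200*(-1/44978))) = 83010/(-35600/22489) = 83010*(-22489/35600) = -186681189/3560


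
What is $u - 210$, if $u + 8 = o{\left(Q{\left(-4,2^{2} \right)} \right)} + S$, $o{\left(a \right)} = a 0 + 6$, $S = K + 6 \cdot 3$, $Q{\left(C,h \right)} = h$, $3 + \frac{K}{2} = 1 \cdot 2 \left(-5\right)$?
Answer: $-220$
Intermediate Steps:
$K = -26$ ($K = -6 + 2 \cdot 1 \cdot 2 \left(-5\right) = -6 + 2 \cdot 2 \left(-5\right) = -6 + 2 \left(-10\right) = -6 - 20 = -26$)
$S = -8$ ($S = -26 + 6 \cdot 3 = -26 + 18 = -8$)
$o{\left(a \right)} = 6$ ($o{\left(a \right)} = 0 + 6 = 6$)
$u = -10$ ($u = -8 + \left(6 - 8\right) = -8 - 2 = -10$)
$u - 210 = -10 - 210 = -220$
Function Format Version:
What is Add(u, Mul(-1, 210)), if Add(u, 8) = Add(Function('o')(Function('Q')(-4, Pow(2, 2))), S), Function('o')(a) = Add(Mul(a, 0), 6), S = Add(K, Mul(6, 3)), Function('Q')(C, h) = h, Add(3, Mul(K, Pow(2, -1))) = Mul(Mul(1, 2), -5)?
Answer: -220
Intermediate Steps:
K = -26 (K = Add(-6, Mul(2, Mul(Mul(1, 2), -5))) = Add(-6, Mul(2, Mul(2, -5))) = Add(-6, Mul(2, -10)) = Add(-6, -20) = -26)
S = -8 (S = Add(-26, Mul(6, 3)) = Add(-26, 18) = -8)
Function('o')(a) = 6 (Function('o')(a) = Add(0, 6) = 6)
u = -10 (u = Add(-8, Add(6, -8)) = Add(-8, -2) = -10)
Add(u, Mul(-1, 210)) = Add(-10, Mul(-1, 210)) = Add(-10, -210) = -220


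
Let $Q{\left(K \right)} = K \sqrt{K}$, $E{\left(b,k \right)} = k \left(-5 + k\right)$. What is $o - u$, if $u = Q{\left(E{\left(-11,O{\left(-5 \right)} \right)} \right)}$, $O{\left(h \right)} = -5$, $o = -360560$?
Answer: $-360560 - 250 \sqrt{2} \approx -3.6091 \cdot 10^{5}$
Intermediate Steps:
$Q{\left(K \right)} = K^{\frac{3}{2}}$
$u = 250 \sqrt{2}$ ($u = \left(- 5 \left(-5 - 5\right)\right)^{\frac{3}{2}} = \left(\left(-5\right) \left(-10\right)\right)^{\frac{3}{2}} = 50^{\frac{3}{2}} = 250 \sqrt{2} \approx 353.55$)
$o - u = -360560 - 250 \sqrt{2}$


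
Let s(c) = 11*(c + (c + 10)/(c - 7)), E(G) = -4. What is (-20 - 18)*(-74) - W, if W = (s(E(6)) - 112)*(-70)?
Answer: -8528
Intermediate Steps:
s(c) = 11*c + 11*(10 + c)/(-7 + c) (s(c) = 11*(c + (10 + c)/(-7 + c)) = 11*c + 11*(10 + c)/(-7 + c))
W = 11340 (W = (11*(10 + (-4)**2 - 6*(-4))/(-7 - 4) - 112)*(-70) = (11*(10 + 16 + 24)/(-11) - 112)*(-70) = (11*(-1/11)*50 - 112)*(-70) = (-50 - 112)*(-70) = -162*(-70) = 11340)
(-20 - 18)*(-74) - W = (-20 - 18)*(-74) - 1*11340 = -38*(-74) - 11340 = 2812 - 11340 = -8528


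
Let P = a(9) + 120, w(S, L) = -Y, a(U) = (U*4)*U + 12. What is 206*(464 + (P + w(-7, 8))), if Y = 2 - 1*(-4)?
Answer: 188284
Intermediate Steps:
Y = 6 (Y = 2 + 4 = 6)
a(U) = 12 + 4*U² (a(U) = (4*U)*U + 12 = 4*U² + 12 = 12 + 4*U²)
w(S, L) = -6 (w(S, L) = -1*6 = -6)
P = 456 (P = (12 + 4*9²) + 120 = (12 + 4*81) + 120 = (12 + 324) + 120 = 336 + 120 = 456)
206*(464 + (P + w(-7, 8))) = 206*(464 + (456 - 6)) = 206*(464 + 450) = 206*914 = 188284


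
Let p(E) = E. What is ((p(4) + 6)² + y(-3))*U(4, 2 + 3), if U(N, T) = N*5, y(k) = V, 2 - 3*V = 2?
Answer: 2000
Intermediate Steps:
V = 0 (V = ⅔ - ⅓*2 = ⅔ - ⅔ = 0)
y(k) = 0
U(N, T) = 5*N
((p(4) + 6)² + y(-3))*U(4, 2 + 3) = ((4 + 6)² + 0)*(5*4) = (10² + 0)*20 = (100 + 0)*20 = 100*20 = 2000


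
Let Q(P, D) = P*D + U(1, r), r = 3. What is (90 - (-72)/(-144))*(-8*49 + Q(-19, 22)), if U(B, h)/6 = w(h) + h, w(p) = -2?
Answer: -71958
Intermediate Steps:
U(B, h) = -12 + 6*h (U(B, h) = 6*(-2 + h) = -12 + 6*h)
Q(P, D) = 6 + D*P (Q(P, D) = P*D + (-12 + 6*3) = D*P + (-12 + 18) = D*P + 6 = 6 + D*P)
(90 - (-72)/(-144))*(-8*49 + Q(-19, 22)) = (90 - (-72)/(-144))*(-8*49 + (6 + 22*(-19))) = (90 - (-72)*(-1)/144)*(-392 + (6 - 418)) = (90 - 1*½)*(-392 - 412) = (90 - ½)*(-804) = (179/2)*(-804) = -71958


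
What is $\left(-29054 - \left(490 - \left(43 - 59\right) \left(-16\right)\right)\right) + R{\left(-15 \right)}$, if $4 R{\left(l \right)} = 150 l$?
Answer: $- \frac{59701}{2} \approx -29851.0$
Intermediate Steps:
$R{\left(l \right)} = \frac{75 l}{2}$ ($R{\left(l \right)} = \frac{150 l}{4} = \frac{75 l}{2}$)
$\left(-29054 - \left(490 - \left(43 - 59\right) \left(-16\right)\right)\right) + R{\left(-15 \right)} = \left(-29054 - \left(490 - \left(43 - 59\right) \left(-16\right)\right)\right) + \frac{75}{2} \left(-15\right) = \left(-29054 - 234\right) - \frac{1125}{2} = -29288 - \frac{1125}{2} = - \frac{59701}{2}$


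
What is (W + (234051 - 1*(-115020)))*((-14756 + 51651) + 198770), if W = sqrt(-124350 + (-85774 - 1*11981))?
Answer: 82263817215 + 235665*I*sqrt(222105) ≈ 8.2264e+10 + 1.1106e+8*I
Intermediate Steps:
W = I*sqrt(222105) (W = sqrt(-124350 + (-85774 - 11981)) = sqrt(-124350 - 97755) = sqrt(-222105) = I*sqrt(222105) ≈ 471.28*I)
(W + (234051 - 1*(-115020)))*((-14756 + 51651) + 198770) = (I*sqrt(222105) + (234051 - 1*(-115020)))*((-14756 + 51651) + 198770) = (I*sqrt(222105) + (234051 + 115020))*(36895 + 198770) = (I*sqrt(222105) + 349071)*235665 = (349071 + I*sqrt(222105))*235665 = 82263817215 + 235665*I*sqrt(222105)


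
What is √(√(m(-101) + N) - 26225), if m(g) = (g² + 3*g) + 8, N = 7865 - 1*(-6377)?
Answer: √(-26225 + 2*√6037) ≈ 161.46*I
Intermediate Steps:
N = 14242 (N = 7865 + 6377 = 14242)
m(g) = 8 + g² + 3*g
√(√(m(-101) + N) - 26225) = √(√((8 + (-101)² + 3*(-101)) + 14242) - 26225) = √(√((8 + 10201 - 303) + 14242) - 26225) = √(√(9906 + 14242) - 26225) = √(√24148 - 26225) = √(2*√6037 - 26225) = √(-26225 + 2*√6037)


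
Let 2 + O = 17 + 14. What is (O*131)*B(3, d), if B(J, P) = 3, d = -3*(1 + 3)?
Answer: 11397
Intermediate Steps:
d = -12 (d = -3*4 = -12)
O = 29 (O = -2 + (17 + 14) = -2 + 31 = 29)
(O*131)*B(3, d) = (29*131)*3 = 3799*3 = 11397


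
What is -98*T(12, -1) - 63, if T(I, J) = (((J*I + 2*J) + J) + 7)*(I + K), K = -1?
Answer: 8561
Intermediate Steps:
T(I, J) = (-1 + I)*(7 + 3*J + I*J) (T(I, J) = (((J*I + 2*J) + J) + 7)*(I - 1) = (((I*J + 2*J) + J) + 7)*(-1 + I) = (((2*J + I*J) + J) + 7)*(-1 + I) = ((3*J + I*J) + 7)*(-1 + I) = (7 + 3*J + I*J)*(-1 + I) = (-1 + I)*(7 + 3*J + I*J))
-98*T(12, -1) - 63 = -98*(-7 - 3*(-1) + 7*12 - 1*12² + 2*12*(-1)) - 63 = -98*(-7 + 3 + 84 - 1*144 - 24) - 63 = -98*(-7 + 3 + 84 - 144 - 24) - 63 = -98*(-88) - 63 = 8624 - 63 = 8561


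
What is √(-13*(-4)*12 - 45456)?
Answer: 4*I*√2802 ≈ 211.74*I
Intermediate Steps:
√(-13*(-4)*12 - 45456) = √(52*12 - 45456) = √(624 - 45456) = √(-44832) = 4*I*√2802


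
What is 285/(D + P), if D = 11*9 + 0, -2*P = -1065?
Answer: 190/421 ≈ 0.45131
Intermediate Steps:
P = 1065/2 (P = -½*(-1065) = 1065/2 ≈ 532.50)
D = 99 (D = 99 + 0 = 99)
285/(D + P) = 285/(99 + 1065/2) = 285/(1263/2) = (2/1263)*285 = 190/421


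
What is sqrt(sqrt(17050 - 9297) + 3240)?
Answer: sqrt(3240 + sqrt(7753)) ≈ 57.689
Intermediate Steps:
sqrt(sqrt(17050 - 9297) + 3240) = sqrt(sqrt(7753) + 3240) = sqrt(3240 + sqrt(7753))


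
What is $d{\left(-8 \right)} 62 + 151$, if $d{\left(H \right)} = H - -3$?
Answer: $-159$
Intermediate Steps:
$d{\left(H \right)} = 3 + H$ ($d{\left(H \right)} = H + 3 = 3 + H$)
$d{\left(-8 \right)} 62 + 151 = \left(3 - 8\right) 62 + 151 = \left(-5\right) 62 + 151 = -310 + 151 = -159$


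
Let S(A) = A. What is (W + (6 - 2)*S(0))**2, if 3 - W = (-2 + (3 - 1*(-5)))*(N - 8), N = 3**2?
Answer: 9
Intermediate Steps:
N = 9
W = -3 (W = 3 - (-2 + (3 - 1*(-5)))*(9 - 8) = 3 - (-2 + (3 + 5)) = 3 - (-2 + 8) = 3 - 6 = -3)
(W + (6 - 2)*S(0))**2 = (-3 + (6 - 2)*0)**2 = (-3 + 4*0)**2 = (-3 + 0)**2 = (-3)**2 = 9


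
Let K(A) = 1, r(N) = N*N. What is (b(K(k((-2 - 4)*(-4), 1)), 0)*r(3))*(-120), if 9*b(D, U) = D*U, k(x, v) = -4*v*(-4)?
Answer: 0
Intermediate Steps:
k(x, v) = 16*v
r(N) = N²
b(D, U) = D*U/9 (b(D, U) = (D*U)/9 = D*U/9)
(b(K(k((-2 - 4)*(-4), 1)), 0)*r(3))*(-120) = (((⅑)*1*0)*3²)*(-120) = (0*9)*(-120) = 0*(-120) = 0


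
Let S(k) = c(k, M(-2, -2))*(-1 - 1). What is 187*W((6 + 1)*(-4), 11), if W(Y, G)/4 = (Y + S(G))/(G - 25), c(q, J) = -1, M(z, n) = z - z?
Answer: 9724/7 ≈ 1389.1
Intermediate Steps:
M(z, n) = 0
S(k) = 2 (S(k) = -(-1 - 1) = -1*(-2) = 2)
W(Y, G) = 4*(2 + Y)/(-25 + G) (W(Y, G) = 4*((Y + 2)/(G - 25)) = 4*((2 + Y)/(-25 + G)) = 4*(2 + Y)/(-25 + G))
187*W((6 + 1)*(-4), 11) = 187*(4*(2 + (6 + 1)*(-4))/(-25 + 11)) = 187*(4*(2 + 7*(-4))/(-14)) = 187*(4*(-1/14)*(2 - 28)) = 187*(4*(-1/14)*(-26)) = 187*(52/7) = 9724/7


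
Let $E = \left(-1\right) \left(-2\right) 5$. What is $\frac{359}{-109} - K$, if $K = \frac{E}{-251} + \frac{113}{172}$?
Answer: $- \frac{18402835}{4705748} \approx -3.9107$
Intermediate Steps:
$E = 10$ ($E = 2 \cdot 5 = 10$)
$K = \frac{26643}{43172}$ ($K = \frac{10}{-251} + \frac{113}{172} = 10 \left(- \frac{1}{251}\right) + 113 \cdot \frac{1}{172} = - \frac{10}{251} + \frac{113}{172} = \frac{26643}{43172} \approx 0.61714$)
$\frac{359}{-109} - K = \frac{359}{-109} - \frac{26643}{43172} = 359 \left(- \frac{1}{109}\right) - \frac{26643}{43172} = - \frac{359}{109} - \frac{26643}{43172} = - \frac{18402835}{4705748}$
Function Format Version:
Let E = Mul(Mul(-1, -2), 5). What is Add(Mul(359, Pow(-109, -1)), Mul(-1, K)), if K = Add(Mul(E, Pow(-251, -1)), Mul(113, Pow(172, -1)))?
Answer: Rational(-18402835, 4705748) ≈ -3.9107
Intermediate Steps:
E = 10 (E = Mul(2, 5) = 10)
K = Rational(26643, 43172) (K = Add(Mul(10, Pow(-251, -1)), Mul(113, Pow(172, -1))) = Add(Mul(10, Rational(-1, 251)), Mul(113, Rational(1, 172))) = Add(Rational(-10, 251), Rational(113, 172)) = Rational(26643, 43172) ≈ 0.61714)
Add(Mul(359, Pow(-109, -1)), Mul(-1, K)) = Add(Mul(359, Pow(-109, -1)), Mul(-1, Rational(26643, 43172))) = Add(Mul(359, Rational(-1, 109)), Rational(-26643, 43172)) = Add(Rational(-359, 109), Rational(-26643, 43172)) = Rational(-18402835, 4705748)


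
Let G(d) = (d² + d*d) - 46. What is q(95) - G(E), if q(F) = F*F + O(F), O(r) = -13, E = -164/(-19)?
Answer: 3216146/361 ≈ 8909.0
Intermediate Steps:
E = 164/19 (E = -164*(-1/19) = 164/19 ≈ 8.6316)
G(d) = -46 + 2*d² (G(d) = (d² + d²) - 46 = 2*d² - 46 = -46 + 2*d²)
q(F) = -13 + F² (q(F) = F*F - 13 = F² - 13 = -13 + F²)
q(95) - G(E) = (-13 + 95²) - (-46 + 2*(164/19)²) = (-13 + 9025) - (-46 + 2*(26896/361)) = 9012 - (-46 + 53792/361) = 9012 - 1*37186/361 = 9012 - 37186/361 = 3216146/361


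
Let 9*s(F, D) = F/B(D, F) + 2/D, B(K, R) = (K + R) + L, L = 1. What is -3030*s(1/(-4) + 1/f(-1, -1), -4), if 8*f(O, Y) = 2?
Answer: -1515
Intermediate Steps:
f(O, Y) = ¼ (f(O, Y) = (⅛)*2 = ¼)
B(K, R) = 1 + K + R (B(K, R) = (K + R) + 1 = 1 + K + R)
s(F, D) = 2/(9*D) + F/(9*(1 + D + F)) (s(F, D) = (F/(1 + D + F) + 2/D)/9 = (2/D + F/(1 + D + F))/9 = 2/(9*D) + F/(9*(1 + D + F)))
-3030*s(1/(-4) + 1/f(-1, -1), -4) = -1010*(2 + 2*(-4) + 2*(1/(-4) + 1/(¼)) - 4*(1/(-4) + 1/(¼)))/(3*(-4)*(1 - 4 + (1/(-4) + 1/(¼)))) = -1010*(-1)*(2 - 8 + 2*(1*(-¼) + 1*4) - 4*(1*(-¼) + 1*4))/(3*4*(1 - 4 + (1*(-¼) + 1*4))) = -1010*(-1)*(2 - 8 + 2*(-¼ + 4) - 4*(-¼ + 4))/(3*4*(1 - 4 + (-¼ + 4))) = -1010*(-1)*(2 - 8 + 2*(15/4) - 4*15/4)/(3*4*(1 - 4 + 15/4)) = -1010*(-1)*(2 - 8 + 15/2 - 15)/(3*4*¾) = -1010*(-1)*4*(-27)/(3*4*3*2) = -3030*½ = -1515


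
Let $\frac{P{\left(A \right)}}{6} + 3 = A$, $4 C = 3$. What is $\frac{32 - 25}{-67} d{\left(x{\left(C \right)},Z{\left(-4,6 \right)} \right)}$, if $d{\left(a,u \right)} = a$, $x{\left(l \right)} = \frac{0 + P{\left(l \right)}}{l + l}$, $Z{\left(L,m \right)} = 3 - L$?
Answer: $\frac{63}{67} \approx 0.9403$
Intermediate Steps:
$C = \frac{3}{4}$ ($C = \frac{1}{4} \cdot 3 = \frac{3}{4} \approx 0.75$)
$P{\left(A \right)} = -18 + 6 A$
$x{\left(l \right)} = \frac{-18 + 6 l}{2 l}$ ($x{\left(l \right)} = \frac{0 + \left(-18 + 6 l\right)}{l + l} = \frac{-18 + 6 l}{2 l}$)
$\frac{32 - 25}{-67} d{\left(x{\left(C \right)},Z{\left(-4,6 \right)} \right)} = \frac{32 - 25}{-67} \left(3 - \frac{9}{\frac{3}{4}}\right) = \left(- \frac{1}{67}\right) 7 \left(3 - 12\right) = - \frac{7 \left(3 - 12\right)}{67} = \left(- \frac{7}{67}\right) \left(-9\right) = \frac{63}{67}$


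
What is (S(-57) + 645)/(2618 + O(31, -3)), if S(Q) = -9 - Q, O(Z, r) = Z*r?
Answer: 693/2525 ≈ 0.27446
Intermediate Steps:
(S(-57) + 645)/(2618 + O(31, -3)) = ((-9 - 1*(-57)) + 645)/(2618 + 31*(-3)) = ((-9 + 57) + 645)/(2618 - 93) = (48 + 645)/2525 = 693*(1/2525) = 693/2525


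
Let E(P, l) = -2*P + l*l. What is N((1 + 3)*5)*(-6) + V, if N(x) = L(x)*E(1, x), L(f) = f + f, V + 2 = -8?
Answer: -95530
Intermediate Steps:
V = -10 (V = -2 - 8 = -10)
E(P, l) = l**2 - 2*P (E(P, l) = -2*P + l**2 = l**2 - 2*P)
L(f) = 2*f
N(x) = 2*x*(-2 + x**2) (N(x) = (2*x)*(x**2 - 2*1) = (2*x)*(x**2 - 2) = (2*x)*(-2 + x**2) = 2*x*(-2 + x**2))
N((1 + 3)*5)*(-6) + V = (2*((1 + 3)*5)*(-2 + ((1 + 3)*5)**2))*(-6) - 10 = (2*(4*5)*(-2 + (4*5)**2))*(-6) - 10 = (2*20*(-2 + 20**2))*(-6) - 10 = (2*20*(-2 + 400))*(-6) - 10 = (2*20*398)*(-6) - 10 = 15920*(-6) - 10 = -95520 - 10 = -95530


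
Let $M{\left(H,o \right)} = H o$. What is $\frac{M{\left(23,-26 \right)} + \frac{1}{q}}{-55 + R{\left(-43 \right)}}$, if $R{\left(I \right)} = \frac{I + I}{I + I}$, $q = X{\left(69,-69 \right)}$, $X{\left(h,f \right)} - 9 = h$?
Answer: $\frac{46643}{4212} \approx 11.074$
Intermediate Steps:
$X{\left(h,f \right)} = 9 + h$
$q = 78$ ($q = 9 + 69 = 78$)
$R{\left(I \right)} = 1$ ($R{\left(I \right)} = \frac{2 I}{2 I} = 2 I \frac{1}{2 I} = 1$)
$\frac{M{\left(23,-26 \right)} + \frac{1}{q}}{-55 + R{\left(-43 \right)}} = \frac{23 \left(-26\right) + \frac{1}{78}}{-55 + 1} = \frac{-598 + \frac{1}{78}}{-54} = \left(- \frac{46643}{78}\right) \left(- \frac{1}{54}\right) = \frac{46643}{4212}$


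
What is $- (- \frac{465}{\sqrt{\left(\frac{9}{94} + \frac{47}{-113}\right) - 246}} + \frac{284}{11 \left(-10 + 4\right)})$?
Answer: $\frac{142}{33} - \frac{465 i \sqrt{27791538886}}{2616413} \approx 4.303 - 29.628 i$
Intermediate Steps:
$- (- \frac{465}{\sqrt{\left(\frac{9}{94} + \frac{47}{-113}\right) - 246}} + \frac{284}{11 \left(-10 + 4\right)}) = - (- \frac{465}{\sqrt{\left(9 \cdot \frac{1}{94} + 47 \left(- \frac{1}{113}\right)\right) - 246}} + \frac{284}{11 \left(-6\right)}) = - (- \frac{465}{\sqrt{\left(\frac{9}{94} - \frac{47}{113}\right) - 246}} + \frac{284}{-66}) = - (- \frac{465}{\sqrt{- \frac{3401}{10622} - 246}} + 284 \left(- \frac{1}{66}\right)) = - (- \frac{465}{\sqrt{- \frac{2616413}{10622}}} - \frac{142}{33}) = - (- \frac{465}{\frac{1}{10622} i \sqrt{27791538886}} - \frac{142}{33}) = - (- 465 \left(- \frac{i \sqrt{27791538886}}{2616413}\right) - \frac{142}{33}) = - (\frac{465 i \sqrt{27791538886}}{2616413} - \frac{142}{33}) = - (- \frac{142}{33} + \frac{465 i \sqrt{27791538886}}{2616413}) = \frac{142}{33} - \frac{465 i \sqrt{27791538886}}{2616413}$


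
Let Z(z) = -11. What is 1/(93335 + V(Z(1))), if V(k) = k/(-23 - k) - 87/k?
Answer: 132/12321385 ≈ 1.0713e-5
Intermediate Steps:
V(k) = -87/k + k/(-23 - k)
1/(93335 + V(Z(1))) = 1/(93335 + (-2001 - 1*(-11)² - 87*(-11))/((-11)*(23 - 11))) = 1/(93335 - 1/11*(-2001 - 1*121 + 957)/12) = 1/(93335 - 1/11*1/12*(-2001 - 121 + 957)) = 1/(93335 - 1/11*1/12*(-1165)) = 1/(93335 + 1165/132) = 1/(12321385/132) = 132/12321385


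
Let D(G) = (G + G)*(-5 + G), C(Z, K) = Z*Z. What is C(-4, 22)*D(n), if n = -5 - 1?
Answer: 2112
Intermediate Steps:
C(Z, K) = Z²
n = -6
D(G) = 2*G*(-5 + G) (D(G) = (2*G)*(-5 + G) = 2*G*(-5 + G))
C(-4, 22)*D(n) = (-4)²*(2*(-6)*(-5 - 6)) = 16*(2*(-6)*(-11)) = 16*132 = 2112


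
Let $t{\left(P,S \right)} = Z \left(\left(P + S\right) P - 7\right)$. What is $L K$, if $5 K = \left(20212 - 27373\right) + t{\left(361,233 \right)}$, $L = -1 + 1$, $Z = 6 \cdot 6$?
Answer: $0$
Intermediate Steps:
$Z = 36$
$t{\left(P,S \right)} = -252 + 36 P \left(P + S\right)$ ($t{\left(P,S \right)} = 36 \left(\left(P + S\right) P - 7\right) = 36 \left(P \left(P + S\right) - 7\right) = 36 \left(-7 + P \left(P + S\right)\right) = -252 + 36 P \left(P + S\right)$)
$L = 0$
$K = \frac{7712211}{5}$ ($K = \frac{\left(20212 - 27373\right) + \left(-252 + 36 \cdot 361^{2} + 36 \cdot 361 \cdot 233\right)}{5} = \frac{-7161 + \left(-252 + 36 \cdot 130321 + 3028068\right)}{5} = \frac{-7161 + \left(-252 + 4691556 + 3028068\right)}{5} = \frac{-7161 + 7719372}{5} = \frac{1}{5} \cdot 7712211 = \frac{7712211}{5} \approx 1.5424 \cdot 10^{6}$)
$L K = 0 \cdot \frac{7712211}{5} = 0$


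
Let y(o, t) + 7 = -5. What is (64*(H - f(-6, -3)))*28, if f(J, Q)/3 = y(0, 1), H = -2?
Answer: 60928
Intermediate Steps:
y(o, t) = -12 (y(o, t) = -7 - 5 = -12)
f(J, Q) = -36 (f(J, Q) = 3*(-12) = -36)
(64*(H - f(-6, -3)))*28 = (64*(-2 - 1*(-36)))*28 = (64*(-2 + 36))*28 = (64*34)*28 = 2176*28 = 60928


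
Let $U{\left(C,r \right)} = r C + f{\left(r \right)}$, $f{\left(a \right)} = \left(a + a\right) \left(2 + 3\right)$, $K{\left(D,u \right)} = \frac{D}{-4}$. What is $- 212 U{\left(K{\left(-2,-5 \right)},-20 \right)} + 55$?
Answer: $44575$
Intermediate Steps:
$K{\left(D,u \right)} = - \frac{D}{4}$ ($K{\left(D,u \right)} = D \left(- \frac{1}{4}\right) = - \frac{D}{4}$)
$f{\left(a \right)} = 10 a$ ($f{\left(a \right)} = 2 a 5 = 10 a$)
$U{\left(C,r \right)} = 10 r + C r$ ($U{\left(C,r \right)} = r C + 10 r = C r + 10 r = 10 r + C r$)
$- 212 U{\left(K{\left(-2,-5 \right)},-20 \right)} + 55 = - 212 \left(- 20 \left(10 - - \frac{1}{2}\right)\right) + 55 = - 212 \left(- 20 \left(10 + \frac{1}{2}\right)\right) + 55 = - 212 \left(\left(-20\right) \frac{21}{2}\right) + 55 = \left(-212\right) \left(-210\right) + 55 = 44520 + 55 = 44575$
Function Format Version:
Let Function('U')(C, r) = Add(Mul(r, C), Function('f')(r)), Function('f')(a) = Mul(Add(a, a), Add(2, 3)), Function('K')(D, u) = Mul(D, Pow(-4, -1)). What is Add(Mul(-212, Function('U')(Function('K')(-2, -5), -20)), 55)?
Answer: 44575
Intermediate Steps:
Function('K')(D, u) = Mul(Rational(-1, 4), D) (Function('K')(D, u) = Mul(D, Rational(-1, 4)) = Mul(Rational(-1, 4), D))
Function('f')(a) = Mul(10, a) (Function('f')(a) = Mul(Mul(2, a), 5) = Mul(10, a))
Function('U')(C, r) = Add(Mul(10, r), Mul(C, r)) (Function('U')(C, r) = Add(Mul(r, C), Mul(10, r)) = Add(Mul(C, r), Mul(10, r)) = Add(Mul(10, r), Mul(C, r)))
Add(Mul(-212, Function('U')(Function('K')(-2, -5), -20)), 55) = Add(Mul(-212, Mul(-20, Add(10, Mul(Rational(-1, 4), -2)))), 55) = Add(Mul(-212, Mul(-20, Add(10, Rational(1, 2)))), 55) = Add(Mul(-212, Mul(-20, Rational(21, 2))), 55) = Add(Mul(-212, -210), 55) = Add(44520, 55) = 44575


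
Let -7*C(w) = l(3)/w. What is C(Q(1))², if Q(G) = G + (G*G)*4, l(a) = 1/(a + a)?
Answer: 1/44100 ≈ 2.2676e-5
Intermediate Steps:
l(a) = 1/(2*a)
Q(G) = G + 4*G² (Q(G) = G + G²*4 = G + 4*G²)
C(w) = -1/(42*w) (C(w) = -(½)/3/(7*w) = -(½)*(⅓)/(7*w) = -1/(42*w))
C(Q(1))² = (-1/(42*(1 + 4*1)))² = (-1/(42*(1 + 4)))² = (-1/(42*(1*5)))² = (-1/42/5)² = (-1/42*⅕)² = (-1/210)² = 1/44100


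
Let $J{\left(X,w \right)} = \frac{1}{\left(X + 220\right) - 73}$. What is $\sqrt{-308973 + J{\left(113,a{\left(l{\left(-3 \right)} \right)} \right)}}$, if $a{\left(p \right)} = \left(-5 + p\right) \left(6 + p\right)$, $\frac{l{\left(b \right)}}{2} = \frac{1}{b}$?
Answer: $\frac{i \sqrt{5221643635}}{130} \approx 555.85 i$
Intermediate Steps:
$l{\left(b \right)} = \frac{2}{b}$
$J{\left(X,w \right)} = \frac{1}{147 + X}$ ($J{\left(X,w \right)} = \frac{1}{\left(220 + X\right) - 73} = \frac{1}{147 + X}$)
$\sqrt{-308973 + J{\left(113,a{\left(l{\left(-3 \right)} \right)} \right)}} = \sqrt{-308973 + \frac{1}{147 + 113}} = \sqrt{-308973 + \frac{1}{260}} = \sqrt{- \frac{80332979}{260}} = \frac{i \sqrt{5221643635}}{130}$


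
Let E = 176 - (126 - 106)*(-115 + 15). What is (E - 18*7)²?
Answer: 4202500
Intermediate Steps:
E = 2176 (E = 176 - 20*(-100) = 176 - 1*(-2000) = 176 + 2000 = 2176)
(E - 18*7)² = (2176 - 18*7)² = (2176 - 126)² = 2050² = 4202500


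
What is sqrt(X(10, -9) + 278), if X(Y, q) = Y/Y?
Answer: 3*sqrt(31) ≈ 16.703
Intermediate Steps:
X(Y, q) = 1
sqrt(X(10, -9) + 278) = sqrt(1 + 278) = sqrt(279) = 3*sqrt(31)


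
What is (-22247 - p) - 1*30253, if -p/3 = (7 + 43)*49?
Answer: -45150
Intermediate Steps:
p = -7350 (p = -3*(7 + 43)*49 = -150*49 = -3*2450 = -7350)
(-22247 - p) - 1*30253 = (-22247 - 1*(-7350)) - 1*30253 = (-22247 + 7350) - 30253 = -14897 - 30253 = -45150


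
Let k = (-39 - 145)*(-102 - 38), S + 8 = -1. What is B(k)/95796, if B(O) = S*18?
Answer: -3/1774 ≈ -0.0016911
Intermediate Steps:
S = -9 (S = -8 - 1 = -9)
k = 25760 (k = -184*(-140) = 25760)
B(O) = -162 (B(O) = -9*18 = -162)
B(k)/95796 = -162/95796 = -162*1/95796 = -3/1774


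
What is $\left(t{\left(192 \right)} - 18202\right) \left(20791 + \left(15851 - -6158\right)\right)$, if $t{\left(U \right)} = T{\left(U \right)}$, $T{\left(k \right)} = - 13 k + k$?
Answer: $-877656800$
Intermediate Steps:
$T{\left(k \right)} = - 12 k$
$t{\left(U \right)} = - 12 U$
$\left(t{\left(192 \right)} - 18202\right) \left(20791 + \left(15851 - -6158\right)\right) = \left(\left(-12\right) 192 - 18202\right) \left(20791 + \left(15851 - -6158\right)\right) = \left(-2304 - 18202\right) \left(20791 + \left(15851 + 6158\right)\right) = - 20506 \left(20791 + 22009\right) = \left(-20506\right) 42800 = -877656800$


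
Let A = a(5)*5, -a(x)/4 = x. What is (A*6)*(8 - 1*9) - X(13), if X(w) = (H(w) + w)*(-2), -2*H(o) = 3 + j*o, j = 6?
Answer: 545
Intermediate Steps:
a(x) = -4*x
H(o) = -3/2 - 3*o (H(o) = -(3 + 6*o)/2 = -3/2 - 3*o)
A = -100 (A = -4*5*5 = -20*5 = -100)
X(w) = 3 + 4*w (X(w) = ((-3/2 - 3*w) + w)*(-2) = (-3/2 - 2*w)*(-2) = 3 + 4*w)
(A*6)*(8 - 1*9) - X(13) = (-100*6)*(8 - 1*9) - (3 + 4*13) = -600*(8 - 9) - (3 + 52) = -600*(-1) - 1*55 = 600 - 55 = 545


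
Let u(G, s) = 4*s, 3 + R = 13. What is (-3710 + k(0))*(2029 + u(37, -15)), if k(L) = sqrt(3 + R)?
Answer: -7304990 + 1969*sqrt(13) ≈ -7.2979e+6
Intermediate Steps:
R = 10 (R = -3 + 13 = 10)
k(L) = sqrt(13) (k(L) = sqrt(3 + 10) = sqrt(13))
(-3710 + k(0))*(2029 + u(37, -15)) = (-3710 + sqrt(13))*(2029 + 4*(-15)) = (-3710 + sqrt(13))*(2029 - 60) = (-3710 + sqrt(13))*1969 = -7304990 + 1969*sqrt(13)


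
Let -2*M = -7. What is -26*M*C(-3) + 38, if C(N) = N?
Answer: 311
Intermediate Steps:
M = 7/2 (M = -½*(-7) = 7/2 ≈ 3.5000)
-26*M*C(-3) + 38 = -91*(-3) + 38 = -26*(-21/2) + 38 = 273 + 38 = 311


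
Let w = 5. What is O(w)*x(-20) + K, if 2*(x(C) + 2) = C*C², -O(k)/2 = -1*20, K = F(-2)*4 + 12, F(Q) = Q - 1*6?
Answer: -160100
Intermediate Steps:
F(Q) = -6 + Q (F(Q) = Q - 6 = -6 + Q)
K = -20 (K = (-6 - 2)*4 + 12 = -8*4 + 12 = -32 + 12 = -20)
O(k) = 40 (O(k) = -(-2)*20 = -2*(-20) = 40)
x(C) = -2 + C³/2 (x(C) = -2 + (C*C²)/2 = -2 + C³/2)
O(w)*x(-20) + K = 40*(-2 + (½)*(-20)³) - 20 = 40*(-2 + (½)*(-8000)) - 20 = 40*(-2 - 4000) - 20 = 40*(-4002) - 20 = -160080 - 20 = -160100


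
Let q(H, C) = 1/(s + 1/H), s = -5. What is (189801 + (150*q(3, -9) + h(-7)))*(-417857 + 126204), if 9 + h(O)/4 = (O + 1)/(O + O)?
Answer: -387356598726/7 ≈ -5.5337e+10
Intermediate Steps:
q(H, C) = 1/(-5 + 1/H)
h(O) = -36 + 2*(1 + O)/O (h(O) = -36 + 4*((O + 1)/(O + O)) = -36 + 4*((1 + O)/((2*O))) = -36 + 4*((1 + O)*(1/(2*O))) = -36 + 4*((1 + O)/(2*O)) = -36 + 2*(1 + O)/O)
(189801 + (150*q(3, -9) + h(-7)))*(-417857 + 126204) = (189801 + (150*(3/(1 - 5*3)) + (-34 + 2/(-7))))*(-417857 + 126204) = (189801 + (150*(3/(1 - 15)) + (-34 + 2*(-⅐))))*(-291653) = (189801 + (150*(3/(-14)) + (-34 - 2/7)))*(-291653) = (189801 + (150*(3*(-1/14)) - 240/7))*(-291653) = (189801 + (150*(-3/14) - 240/7))*(-291653) = (189801 + (-225/7 - 240/7))*(-291653) = (189801 - 465/7)*(-291653) = (1328142/7)*(-291653) = -387356598726/7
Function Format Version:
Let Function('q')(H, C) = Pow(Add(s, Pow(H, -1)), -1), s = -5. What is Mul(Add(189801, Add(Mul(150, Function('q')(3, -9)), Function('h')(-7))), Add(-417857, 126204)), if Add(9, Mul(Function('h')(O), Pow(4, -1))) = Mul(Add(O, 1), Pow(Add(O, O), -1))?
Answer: Rational(-387356598726, 7) ≈ -5.5337e+10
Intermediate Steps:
Function('q')(H, C) = Pow(Add(-5, Pow(H, -1)), -1)
Function('h')(O) = Add(-36, Mul(2, Pow(O, -1), Add(1, O))) (Function('h')(O) = Add(-36, Mul(4, Mul(Add(O, 1), Pow(Add(O, O), -1)))) = Add(-36, Mul(4, Mul(Add(1, O), Pow(Mul(2, O), -1)))) = Add(-36, Mul(4, Mul(Add(1, O), Mul(Rational(1, 2), Pow(O, -1))))) = Add(-36, Mul(4, Mul(Rational(1, 2), Pow(O, -1), Add(1, O)))) = Add(-36, Mul(2, Pow(O, -1), Add(1, O))))
Mul(Add(189801, Add(Mul(150, Function('q')(3, -9)), Function('h')(-7))), Add(-417857, 126204)) = Mul(Add(189801, Add(Mul(150, Mul(3, Pow(Add(1, Mul(-5, 3)), -1))), Add(-34, Mul(2, Pow(-7, -1))))), Add(-417857, 126204)) = Mul(Add(189801, Add(Mul(150, Mul(3, Pow(Add(1, -15), -1))), Add(-34, Mul(2, Rational(-1, 7))))), -291653) = Mul(Add(189801, Add(Mul(150, Mul(3, Pow(-14, -1))), Add(-34, Rational(-2, 7)))), -291653) = Mul(Add(189801, Add(Mul(150, Mul(3, Rational(-1, 14))), Rational(-240, 7))), -291653) = Mul(Add(189801, Add(Mul(150, Rational(-3, 14)), Rational(-240, 7))), -291653) = Mul(Add(189801, Add(Rational(-225, 7), Rational(-240, 7))), -291653) = Mul(Add(189801, Rational(-465, 7)), -291653) = Mul(Rational(1328142, 7), -291653) = Rational(-387356598726, 7)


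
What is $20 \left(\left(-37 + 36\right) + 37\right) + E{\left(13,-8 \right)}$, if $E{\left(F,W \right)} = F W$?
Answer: $616$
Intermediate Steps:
$20 \left(\left(-37 + 36\right) + 37\right) + E{\left(13,-8 \right)} = 20 \left(\left(-37 + 36\right) + 37\right) + 13 \left(-8\right) = 20 \left(-1 + 37\right) - 104 = 20 \cdot 36 - 104 = 720 - 104 = 616$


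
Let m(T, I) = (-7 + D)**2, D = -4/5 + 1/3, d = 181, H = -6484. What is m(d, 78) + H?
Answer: -1446356/225 ≈ -6428.3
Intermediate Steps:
D = -7/15 (D = -4*1/5 + 1*(1/3) = -4/5 + 1/3 = -7/15 ≈ -0.46667)
m(T, I) = 12544/225 (m(T, I) = (-7 - 7/15)**2 = (-112/15)**2 = 12544/225)
m(d, 78) + H = 12544/225 - 6484 = -1446356/225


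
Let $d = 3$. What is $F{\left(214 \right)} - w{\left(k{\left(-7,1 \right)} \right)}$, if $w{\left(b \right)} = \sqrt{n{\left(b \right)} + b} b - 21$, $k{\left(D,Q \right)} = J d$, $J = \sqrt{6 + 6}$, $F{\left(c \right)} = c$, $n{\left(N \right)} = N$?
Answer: $235 - 36 \sqrt[4]{3} \approx 187.62$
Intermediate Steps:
$J = 2 \sqrt{3}$ ($J = \sqrt{12} = 2 \sqrt{3} \approx 3.4641$)
$k{\left(D,Q \right)} = 6 \sqrt{3}$ ($k{\left(D,Q \right)} = 2 \sqrt{3} \cdot 3 = 6 \sqrt{3}$)
$w{\left(b \right)} = -21 + \sqrt{2} b^{\frac{3}{2}}$ ($w{\left(b \right)} = \sqrt{b + b} b - 21 = \sqrt{2 b} b - 21 = \sqrt{2} \sqrt{b} b - 21 = \sqrt{2} b^{\frac{3}{2}} - 21 = -21 + \sqrt{2} b^{\frac{3}{2}}$)
$F{\left(214 \right)} - w{\left(k{\left(-7,1 \right)} \right)} = 214 - \left(-21 + \sqrt{2} \left(6 \sqrt{3}\right)^{\frac{3}{2}}\right) = 214 - \left(-21 + \sqrt{2} \cdot 18 \sqrt{2} \sqrt[4]{3}\right) = 214 - \left(-21 + 36 \sqrt[4]{3}\right) = 214 + \left(21 - 36 \sqrt[4]{3}\right) = 235 - 36 \sqrt[4]{3}$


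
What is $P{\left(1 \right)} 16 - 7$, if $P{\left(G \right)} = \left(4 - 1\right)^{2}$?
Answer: $137$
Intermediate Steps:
$P{\left(G \right)} = 9$ ($P{\left(G \right)} = 3^{2} = 9$)
$P{\left(1 \right)} 16 - 7 = 9 \cdot 16 - 7 = 144 - 7 = 137$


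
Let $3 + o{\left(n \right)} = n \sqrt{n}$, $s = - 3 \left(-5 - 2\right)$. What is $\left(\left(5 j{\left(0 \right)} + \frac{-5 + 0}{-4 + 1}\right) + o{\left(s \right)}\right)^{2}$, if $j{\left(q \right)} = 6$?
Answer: $\frac{90745}{9} + 1204 \sqrt{21} \approx 15600.0$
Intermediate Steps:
$s = 21$ ($s = \left(-3\right) \left(-7\right) = 21$)
$o{\left(n \right)} = -3 + n^{\frac{3}{2}}$ ($o{\left(n \right)} = -3 + n \sqrt{n} = -3 + n^{\frac{3}{2}}$)
$\left(\left(5 j{\left(0 \right)} + \frac{-5 + 0}{-4 + 1}\right) + o{\left(s \right)}\right)^{2} = \left(\left(5 \cdot 6 + \frac{-5 + 0}{-4 + 1}\right) - \left(3 - 21^{\frac{3}{2}}\right)\right)^{2} = \left(\left(30 - \frac{5}{-3}\right) - \left(3 - 21 \sqrt{21}\right)\right)^{2} = \left(\left(30 - - \frac{5}{3}\right) - \left(3 - 21 \sqrt{21}\right)\right)^{2} = \left(\left(30 + \frac{5}{3}\right) - \left(3 - 21 \sqrt{21}\right)\right)^{2} = \left(\frac{95}{3} - \left(3 - 21 \sqrt{21}\right)\right)^{2} = \left(\frac{86}{3} + 21 \sqrt{21}\right)^{2}$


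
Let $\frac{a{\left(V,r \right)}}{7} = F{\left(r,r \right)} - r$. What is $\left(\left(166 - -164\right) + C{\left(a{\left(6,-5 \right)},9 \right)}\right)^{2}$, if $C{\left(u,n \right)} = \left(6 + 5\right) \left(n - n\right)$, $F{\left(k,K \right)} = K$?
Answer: $108900$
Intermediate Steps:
$a{\left(V,r \right)} = 0$ ($a{\left(V,r \right)} = 7 \left(r - r\right) = 7 \cdot 0 = 0$)
$C{\left(u,n \right)} = 0$ ($C{\left(u,n \right)} = 11 \cdot 0 = 0$)
$\left(\left(166 - -164\right) + C{\left(a{\left(6,-5 \right)},9 \right)}\right)^{2} = \left(\left(166 - -164\right) + 0\right)^{2} = \left(\left(166 + 164\right) + 0\right)^{2} = \left(330 + 0\right)^{2} = 330^{2} = 108900$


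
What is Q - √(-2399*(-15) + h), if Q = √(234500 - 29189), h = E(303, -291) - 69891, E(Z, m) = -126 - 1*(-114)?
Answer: √205311 - I*√33918 ≈ 453.11 - 184.17*I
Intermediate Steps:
E(Z, m) = -12 (E(Z, m) = -126 + 114 = -12)
h = -69903 (h = -12 - 69891 = -69903)
Q = √205311 ≈ 453.11
Q - √(-2399*(-15) + h) = √205311 - √(-2399*(-15) - 69903) = √205311 - √(35985 - 69903) = √205311 - √(-33918) = √205311 - I*√33918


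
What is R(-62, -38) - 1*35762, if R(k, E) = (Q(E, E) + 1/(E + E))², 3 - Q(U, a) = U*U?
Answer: 11787411977/5776 ≈ 2.0408e+6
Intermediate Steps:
Q(U, a) = 3 - U² (Q(U, a) = 3 - U*U = 3 - U²)
R(k, E) = (3 + 1/(2*E) - E²)² (R(k, E) = ((3 - E²) + 1/(E + E))² = ((3 - E²) + 1/(2*E))² = (3 + 1/(2*E) - E²)²)
R(-62, -38) - 1*35762 = (¼)*(-1 + 2*(-38)*(-3 + (-38)²))²/(-38)² - 1*35762 = (¼)*(1/1444)*(-1 + 2*(-38)*(-3 + 1444))² - 35762 = (¼)*(1/1444)*(-1 + 2*(-38)*1441)² - 35762 = (¼)*(1/1444)*(-1 - 109516)² - 35762 = (¼)*(1/1444)*(-109517)² - 35762 = (¼)*(1/1444)*11993973289 - 35762 = 11993973289/5776 - 35762 = 11787411977/5776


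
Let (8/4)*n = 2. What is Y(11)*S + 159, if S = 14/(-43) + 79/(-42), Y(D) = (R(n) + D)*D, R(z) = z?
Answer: -39811/301 ≈ -132.26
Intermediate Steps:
n = 1 (n = (½)*2 = 1)
Y(D) = D*(1 + D) (Y(D) = (1 + D)*D = D*(1 + D))
S = -3985/1806 (S = 14*(-1/43) + 79*(-1/42) = -14/43 - 79/42 = -3985/1806 ≈ -2.2065)
Y(11)*S + 159 = (11*(1 + 11))*(-3985/1806) + 159 = (11*12)*(-3985/1806) + 159 = 132*(-3985/1806) + 159 = -87670/301 + 159 = -39811/301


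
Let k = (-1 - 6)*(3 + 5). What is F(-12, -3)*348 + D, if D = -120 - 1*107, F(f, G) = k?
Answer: -19715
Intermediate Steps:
k = -56 (k = -7*8 = -56)
F(f, G) = -56
D = -227 (D = -120 - 107 = -227)
F(-12, -3)*348 + D = -56*348 - 227 = -19488 - 227 = -19715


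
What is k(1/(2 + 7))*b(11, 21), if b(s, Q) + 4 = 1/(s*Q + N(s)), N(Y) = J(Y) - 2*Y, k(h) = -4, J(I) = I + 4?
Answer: 895/56 ≈ 15.982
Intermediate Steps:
J(I) = 4 + I
N(Y) = 4 - Y (N(Y) = (4 + Y) - 2*Y = 4 - Y)
b(s, Q) = -4 + 1/(4 - s + Q*s) (b(s, Q) = -4 + 1/(s*Q + (4 - s)) = -4 + 1/(Q*s + (4 - s)) = -4 + 1/(4 - s + Q*s))
k(1/(2 + 7))*b(11, 21) = -4*(-15 + 4*11 - 4*21*11)/(4 - 1*11 + 21*11) = -4*(-15 + 44 - 924)/(4 - 11 + 231) = -4*(-895)/224 = -(-895)/56 = -4*(-895/224) = 895/56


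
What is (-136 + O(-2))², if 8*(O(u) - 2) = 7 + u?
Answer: 1138489/64 ≈ 17789.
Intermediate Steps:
O(u) = 23/8 + u/8 (O(u) = 2 + (7 + u)/8 = 2 + (7/8 + u/8) = 23/8 + u/8)
(-136 + O(-2))² = (-136 + (23/8 + (⅛)*(-2)))² = (-136 + (23/8 - ¼))² = (-136 + 21/8)² = (-1067/8)² = 1138489/64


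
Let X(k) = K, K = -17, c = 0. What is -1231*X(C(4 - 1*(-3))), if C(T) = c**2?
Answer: 20927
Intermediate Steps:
C(T) = 0 (C(T) = 0**2 = 0)
X(k) = -17
-1231*X(C(4 - 1*(-3))) = -1231*(-17) = 20927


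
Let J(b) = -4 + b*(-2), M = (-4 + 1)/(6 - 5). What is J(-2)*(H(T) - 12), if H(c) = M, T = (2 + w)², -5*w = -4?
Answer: 0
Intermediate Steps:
w = ⅘ (w = -⅕*(-4) = ⅘ ≈ 0.80000)
M = -3 (M = -3/1 = -3*1 = -3)
J(b) = -4 - 2*b
T = 196/25 (T = (2 + ⅘)² = (14/5)² = 196/25 ≈ 7.8400)
H(c) = -3
J(-2)*(H(T) - 12) = (-4 - 2*(-2))*(-3 - 12) = (-4 + 4)*(-15) = 0*(-15) = 0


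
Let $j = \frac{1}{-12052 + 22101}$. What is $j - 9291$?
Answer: $- \frac{93365258}{10049} \approx -9291.0$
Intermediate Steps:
$j = \frac{1}{10049} \approx 9.9512 \cdot 10^{-5}$
$j - 9291 = \frac{1}{10049} - 9291 = - \frac{93365258}{10049}$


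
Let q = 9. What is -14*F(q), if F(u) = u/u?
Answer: -14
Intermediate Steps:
F(u) = 1
-14*F(q) = -14*1 = -14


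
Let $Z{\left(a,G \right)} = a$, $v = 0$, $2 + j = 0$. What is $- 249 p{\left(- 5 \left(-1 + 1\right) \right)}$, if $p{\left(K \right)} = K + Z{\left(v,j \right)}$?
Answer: $0$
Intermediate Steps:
$j = -2$ ($j = -2 + 0 = -2$)
$p{\left(K \right)} = K$ ($p{\left(K \right)} = K + 0 = K$)
$- 249 p{\left(- 5 \left(-1 + 1\right) \right)} = - 249 \left(- 5 \left(-1 + 1\right)\right) = - 249 \left(\left(-5\right) 0\right) = \left(-249\right) 0 = 0$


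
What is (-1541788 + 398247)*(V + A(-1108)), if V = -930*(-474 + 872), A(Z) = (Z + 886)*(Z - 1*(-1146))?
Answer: 432917177616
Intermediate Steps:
A(Z) = (886 + Z)*(1146 + Z) (A(Z) = (886 + Z)*(Z + 1146) = (886 + Z)*(1146 + Z))
V = -370140 (V = -930*398 = -370140)
(-1541788 + 398247)*(V + A(-1108)) = (-1541788 + 398247)*(-370140 + (1015356 + (-1108)² + 2032*(-1108))) = -1143541*(-370140 + (1015356 + 1227664 - 2251456)) = -1143541*(-370140 - 8436) = -1143541*(-378576) = 432917177616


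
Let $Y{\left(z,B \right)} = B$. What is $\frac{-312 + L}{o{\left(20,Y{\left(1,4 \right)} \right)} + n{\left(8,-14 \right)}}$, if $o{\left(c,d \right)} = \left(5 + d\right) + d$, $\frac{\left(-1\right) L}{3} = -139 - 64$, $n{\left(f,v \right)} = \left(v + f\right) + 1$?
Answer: $\frac{297}{8} \approx 37.125$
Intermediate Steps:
$n{\left(f,v \right)} = 1 + f + v$ ($n{\left(f,v \right)} = \left(f + v\right) + 1 = 1 + f + v$)
$L = 609$ ($L = - 3 \left(-139 - 64\right) = \left(-3\right) \left(-203\right) = 609$)
$o{\left(c,d \right)} = 5 + 2 d$
$\frac{-312 + L}{o{\left(20,Y{\left(1,4 \right)} \right)} + n{\left(8,-14 \right)}} = \frac{-312 + 609}{\left(5 + 2 \cdot 4\right) + \left(1 + 8 - 14\right)} = \frac{297}{\left(5 + 8\right) - 5} = \frac{297}{13 - 5} = \frac{297}{8}$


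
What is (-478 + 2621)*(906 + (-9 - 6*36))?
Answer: 1459383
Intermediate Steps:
(-478 + 2621)*(906 + (-9 - 6*36)) = 2143*(906 + (-9 - 216)) = 2143*(906 - 225) = 2143*681 = 1459383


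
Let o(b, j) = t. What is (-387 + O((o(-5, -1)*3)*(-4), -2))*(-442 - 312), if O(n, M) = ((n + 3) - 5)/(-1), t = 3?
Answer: 263146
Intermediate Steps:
o(b, j) = 3
O(n, M) = 2 - n (O(n, M) = -((3 + n) - 5) = -(-2 + n) = 2 - n)
(-387 + O((o(-5, -1)*3)*(-4), -2))*(-442 - 312) = (-387 + (2 - 3*3*(-4)))*(-442 - 312) = (-387 + (2 - 9*(-4)))*(-754) = (-387 + (2 - 1*(-36)))*(-754) = (-387 + (2 + 36))*(-754) = (-387 + 38)*(-754) = -349*(-754) = 263146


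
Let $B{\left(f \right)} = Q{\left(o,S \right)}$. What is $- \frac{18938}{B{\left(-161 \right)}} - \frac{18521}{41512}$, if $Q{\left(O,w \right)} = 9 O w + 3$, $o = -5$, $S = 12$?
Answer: $\frac{776208479}{22291944} \approx 34.82$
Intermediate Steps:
$Q{\left(O,w \right)} = 3 + 9 O w$ ($Q{\left(O,w \right)} = 9 O w + 3 = 3 + 9 O w$)
$B{\left(f \right)} = -537$ ($B{\left(f \right)} = 3 + 9 \left(-5\right) 12 = 3 - 540 = -537$)
$- \frac{18938}{B{\left(-161 \right)}} - \frac{18521}{41512} = - \frac{18938}{-537} - \frac{18521}{41512} = \left(-18938\right) \left(- \frac{1}{537}\right) - \frac{18521}{41512} = \frac{18938}{537} - \frac{18521}{41512} = \frac{776208479}{22291944}$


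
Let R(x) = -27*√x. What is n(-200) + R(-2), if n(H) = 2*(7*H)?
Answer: -2800 - 27*I*√2 ≈ -2800.0 - 38.184*I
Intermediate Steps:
n(H) = 14*H
n(-200) + R(-2) = 14*(-200) - 27*I*√2 = -2800 - 27*I*√2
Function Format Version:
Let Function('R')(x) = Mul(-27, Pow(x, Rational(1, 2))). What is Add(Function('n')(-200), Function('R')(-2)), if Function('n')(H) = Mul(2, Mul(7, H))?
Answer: Add(-2800, Mul(-27, I, Pow(2, Rational(1, 2)))) ≈ Add(-2800.0, Mul(-38.184, I))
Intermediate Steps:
Function('n')(H) = Mul(14, H)
Add(Function('n')(-200), Function('R')(-2)) = Add(Mul(14, -200), Mul(-27, Pow(-2, Rational(1, 2)))) = Add(-2800, Mul(-27, Mul(I, Pow(2, Rational(1, 2))))) = Add(-2800, Mul(-27, I, Pow(2, Rational(1, 2))))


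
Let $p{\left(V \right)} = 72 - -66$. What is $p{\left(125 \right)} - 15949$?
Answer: $-15811$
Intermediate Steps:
$p{\left(V \right)} = 138$ ($p{\left(V \right)} = 72 + 66 = 138$)
$p{\left(125 \right)} - 15949 = 138 - 15949 = -15811$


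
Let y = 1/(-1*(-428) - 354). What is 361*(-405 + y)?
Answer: -10818809/74 ≈ -1.4620e+5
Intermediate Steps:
y = 1/74 (y = 1/(428 - 354) = 1/74 ≈ 0.013514)
361*(-405 + y) = 361*(-405 + 1/74) = 361*(-29969/74) = -10818809/74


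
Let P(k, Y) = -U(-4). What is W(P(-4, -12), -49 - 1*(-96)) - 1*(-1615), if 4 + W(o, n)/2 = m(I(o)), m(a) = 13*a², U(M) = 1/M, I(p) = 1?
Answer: 1633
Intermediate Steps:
P(k, Y) = ¼ (P(k, Y) = -1/(-4) = -1*(-¼) = ¼)
W(o, n) = 18 (W(o, n) = -8 + 2*(13*1²) = -8 + 2*(13*1) = -8 + 2*13 = -8 + 26 = 18)
W(P(-4, -12), -49 - 1*(-96)) - 1*(-1615) = 18 - 1*(-1615) = 18 + 1615 = 1633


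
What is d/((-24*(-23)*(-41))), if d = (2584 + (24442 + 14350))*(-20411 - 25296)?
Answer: 78798868/943 ≈ 83562.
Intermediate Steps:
d = -1891172832 (d = (2584 + 38792)*(-45707) = 41376*(-45707) = -1891172832)
d/((-24*(-23)*(-41))) = -1891172832/(-24*(-23)*(-41)) = -1891172832/(552*(-41)) = -1891172832/(-22632) = -1891172832*(-1/22632) = 78798868/943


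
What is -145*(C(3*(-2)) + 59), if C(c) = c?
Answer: -7685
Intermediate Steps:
-145*(C(3*(-2)) + 59) = -145*(3*(-2) + 59) = -145*(-6 + 59) = -145*53 = -7685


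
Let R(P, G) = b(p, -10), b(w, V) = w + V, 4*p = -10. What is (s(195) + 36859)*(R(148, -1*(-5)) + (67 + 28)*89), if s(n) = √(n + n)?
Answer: 622364215/2 + 16885*√390/2 ≈ 3.1135e+8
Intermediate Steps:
p = -5/2 (p = (¼)*(-10) = -5/2 ≈ -2.5000)
s(n) = √2*√n (s(n) = √(2*n) = √2*√n)
b(w, V) = V + w
R(P, G) = -25/2 (R(P, G) = -10 - 5/2 = -25/2)
(s(195) + 36859)*(R(148, -1*(-5)) + (67 + 28)*89) = (√2*√195 + 36859)*(-25/2 + (67 + 28)*89) = (√390 + 36859)*(-25/2 + 95*89) = (36859 + √390)*(-25/2 + 8455) = (36859 + √390)*(16885/2) = 622364215/2 + 16885*√390/2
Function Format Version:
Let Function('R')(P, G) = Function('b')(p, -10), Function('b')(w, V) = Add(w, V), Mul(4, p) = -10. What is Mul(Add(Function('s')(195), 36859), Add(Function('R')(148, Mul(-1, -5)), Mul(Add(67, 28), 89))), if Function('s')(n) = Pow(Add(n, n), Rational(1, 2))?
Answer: Add(Rational(622364215, 2), Mul(Rational(16885, 2), Pow(390, Rational(1, 2)))) ≈ 3.1135e+8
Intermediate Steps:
p = Rational(-5, 2) (p = Mul(Rational(1, 4), -10) = Rational(-5, 2) ≈ -2.5000)
Function('s')(n) = Mul(Pow(2, Rational(1, 2)), Pow(n, Rational(1, 2))) (Function('s')(n) = Pow(Mul(2, n), Rational(1, 2)) = Mul(Pow(2, Rational(1, 2)), Pow(n, Rational(1, 2))))
Function('b')(w, V) = Add(V, w)
Function('R')(P, G) = Rational(-25, 2) (Function('R')(P, G) = Add(-10, Rational(-5, 2)) = Rational(-25, 2))
Mul(Add(Function('s')(195), 36859), Add(Function('R')(148, Mul(-1, -5)), Mul(Add(67, 28), 89))) = Mul(Add(Mul(Pow(2, Rational(1, 2)), Pow(195, Rational(1, 2))), 36859), Add(Rational(-25, 2), Mul(Add(67, 28), 89))) = Mul(Add(Pow(390, Rational(1, 2)), 36859), Add(Rational(-25, 2), Mul(95, 89))) = Mul(Add(36859, Pow(390, Rational(1, 2))), Add(Rational(-25, 2), 8455)) = Mul(Add(36859, Pow(390, Rational(1, 2))), Rational(16885, 2)) = Add(Rational(622364215, 2), Mul(Rational(16885, 2), Pow(390, Rational(1, 2))))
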